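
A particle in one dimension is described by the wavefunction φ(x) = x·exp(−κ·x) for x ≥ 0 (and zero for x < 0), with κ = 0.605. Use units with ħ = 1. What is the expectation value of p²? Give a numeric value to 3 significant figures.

p² φ = −ħ² d²φ/dx²; ⟨p²⟩ = −ħ² ∫ φ*·φ'' dx / ∫|φ|² dx.
Differentiate x·exp(−κ·x) with the product rule; every integrand then reduces to terms xʲ·e^(−2κx) on [0, ∞), with ∫₀^∞ xʲ·e^(−2κx) dx = j!/(2κ)^(j+1).
State is unnormalized: ∫|φ|² dx = 1.1289, and ∫φ*·(−ħ² φ'') dx = 0.41322, so ⟨p²⟩ = 0.41322 / 1.1289.
⟨p²⟩ = 0.36603.

0.366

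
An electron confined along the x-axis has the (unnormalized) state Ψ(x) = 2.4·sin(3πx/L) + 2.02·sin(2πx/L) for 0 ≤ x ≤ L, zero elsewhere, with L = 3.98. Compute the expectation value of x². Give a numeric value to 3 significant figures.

⟨x²⟩ = ∫ x²·|Ψ|² dx / ∫|Ψ|² dx (integrals over the domain).
On 0 ≤ x ≤ L (j ≠ l): ∫sin²(jπx/L) dx = L/2, ∫sin(jπx/L)·sin(lπx/L) dx = 0; diagonal moments ∫x·sin²(jπx/L) dx = L²/4, ∫x²·sin²(jπx/L) dx = L³·(1/6 − 1/(4j²π²)); cross terms ∫x·sin(jπx/L)·sin(lπx/L) dx = 0 for j + l even and −4jlL²/(π²(j² − l²)²) for j + l odd, ∫x²·sin(jπx/L)·sin(lπx/L) dx = (−1)^(j+l)·4jlL³/(π²(j² − l²)²); higher powers the same way via product-to-sum and parts.
State is unnormalized: ∫|Ψ|² dx = 19.582, and ∫Ψ*·x²·Ψ dx = 41.288, so ⟨x²⟩ = 41.288 / 19.582.
⟨x²⟩ = 2.1084.

2.11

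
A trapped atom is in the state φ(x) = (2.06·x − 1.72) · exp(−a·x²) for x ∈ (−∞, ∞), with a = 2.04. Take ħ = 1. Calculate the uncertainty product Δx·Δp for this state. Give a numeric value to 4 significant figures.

Δx = √(⟨x²⟩−⟨x⟩²), Δp = √(⟨p²⟩−⟨p⟩²).
Expand each integrand as polynomial × e^(−2ax²) and use ∫x^(2j)·e^(−2ax²) dx = (2j−1)!!/(4a)^j · √(π/(2a)), odd powers → 0; here √(π/(2a)) = 0.87750. Differentiate with the product rule, d/dx e^(−ax²) = −2ax·e^(−ax²).
Normalization: ∫|φ|² dx = 3.0523.
⟨x⟩ = -0.24966, ⟨x²⟩ = 0.15919 ⇒ Δx = 0.31123.
⟨p⟩ = 0.0000, ⟨p²⟩ = 2.6500 ⇒ Δp = 1.6279.
Δx·Δp = 0.50664.

0.5066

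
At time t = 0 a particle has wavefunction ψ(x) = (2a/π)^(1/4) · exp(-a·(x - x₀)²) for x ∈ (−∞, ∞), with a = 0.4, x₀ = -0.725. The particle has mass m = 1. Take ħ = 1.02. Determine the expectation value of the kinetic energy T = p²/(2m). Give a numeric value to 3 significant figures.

T = −(ħ²/2m) d²/dx², so ⟨T⟩ = −(ħ²/2m) ∫ ψ*·ψ'' dx; with m = 1.
Gaussian moments (u = x − x₀): ∫u^(2j)·e^(−2au²) du = (2j−1)!!/(4a)^j · √(π/(2a)), odd powers integrate to 0; here √(π/(2a)) = 1.9817. Derivatives: d/dx e^(−au²) = −2au·e^(−au²), d²/dx² e^(−au²) = (4a²u² − 2a)·e^(−au²).
⟨T⟩ = 0.20808.

0.208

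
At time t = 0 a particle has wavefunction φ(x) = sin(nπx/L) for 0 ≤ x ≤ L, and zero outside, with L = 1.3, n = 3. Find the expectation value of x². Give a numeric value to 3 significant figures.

⟨x²⟩ = ∫ x²·|φ|² dx / ∫|φ|² dx (integrals over the domain).
With sin²θ = (1 − cos2θ)/2 on 0 ≤ x ≤ L: ∫sin²(nπx/L) dx = L/2, ∫x·sin²(nπx/L) dx = L²/4, ∫x²·sin²(nπx/L) dx = L³·(1/6 − 1/(4n²π²)); higher powers xᵏ the same way, integrating xᵏ·cos(2nπx/L) by parts.
State is unnormalized: ∫|φ|² dx = 0.65000, and ∫φ*·x²·φ dx = 0.35998, so ⟨x²⟩ = 0.35998 / 0.65000.
⟨x²⟩ = 0.55382.

0.554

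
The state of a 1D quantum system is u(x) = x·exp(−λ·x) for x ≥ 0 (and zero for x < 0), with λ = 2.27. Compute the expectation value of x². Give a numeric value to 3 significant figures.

⟨x²⟩ = ∫ x²·|u|² dx / ∫|u|² dx (integrals over the domain).
Every integrand reduces to terms xʲ·e^(−2λx) on [0, ∞); use ∫₀^∞ xʲ·e^(−2λx) dx = j!/(2λ)^(j+1).
State is unnormalized: ∫|u|² dx = 0.021373, and ∫u*·x²·u dx = 0.012443, so ⟨x²⟩ = 0.012443 / 0.021373.
⟨x²⟩ = 0.58220.

0.582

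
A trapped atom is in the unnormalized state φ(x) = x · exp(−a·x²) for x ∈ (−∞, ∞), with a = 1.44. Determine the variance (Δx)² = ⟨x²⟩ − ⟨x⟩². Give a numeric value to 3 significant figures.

Compute ⟨x⟩ and ⟨x²⟩ separately, then (Δx)² = ⟨x²⟩ − ⟨x⟩².
Expand each integrand as polynomial × e^(−2ax²) and use ∫x^(2j)·e^(−2ax²) dx = (2j−1)!!/(4a)^j · √(π/(2a)), odd powers → 0; here √(π/(2a)) = 1.0444.
Normalization: ∫|φ|² dx = 0.18132.
⟨x⟩ = 0.0000 and ⟨x²⟩ = 0.52083.
(Δx)² = 0.52083 − (0.0000)² = 0.52083.

0.521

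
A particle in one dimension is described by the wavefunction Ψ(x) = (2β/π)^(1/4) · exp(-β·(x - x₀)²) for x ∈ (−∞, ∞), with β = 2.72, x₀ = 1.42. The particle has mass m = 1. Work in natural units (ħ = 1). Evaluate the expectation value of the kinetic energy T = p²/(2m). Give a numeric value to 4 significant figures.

T = −(ħ²/2m) d²/dx², so ⟨T⟩ = −(ħ²/2m) ∫ Ψ*·Ψ'' dx; with m = 1.
Gaussian moments (u = x − x₀): ∫u^(2j)·e^(−2βu²) du = (2j−1)!!/(4β)^j · √(π/(2β)), odd powers integrate to 0; here √(π/(2β)) = 0.75993. Derivatives: d/dx e^(−βu²) = −2βu·e^(−βu²), d²/dx² e^(−βu²) = (4β²u² − 2β)·e^(−βu²).
⟨T⟩ = 1.3600.

1.360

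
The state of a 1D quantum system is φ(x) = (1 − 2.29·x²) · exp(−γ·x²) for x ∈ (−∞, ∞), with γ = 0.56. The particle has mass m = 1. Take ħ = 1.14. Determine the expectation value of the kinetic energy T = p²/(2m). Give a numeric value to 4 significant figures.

T = −(ħ²/2m) d²/dx², so ⟨T⟩ = −(ħ²/2m) ∫ φ*·φ'' dx / ∫|φ|² dx; with m = 1.
Expand each integrand as polynomial × e^(−2γx²) and use ∫x^(2j)·e^(−2γx²) dx = (2j−1)!!/(4γ)^j · √(π/(2γ)), odd powers → 0; here √(π/(2γ)) = 1.6748. Differentiate with the product rule, d/dx e^(−γx²) = −2γx·e^(−γx²).
State is unnormalized: ∫|φ|² dx = 3.5017, and ∫φ*·(−ħ²/2m · φ'') dx = 6.3142, so ⟨T⟩ = 6.3142 / 3.5017.
⟨T⟩ = 1.8032.

1.803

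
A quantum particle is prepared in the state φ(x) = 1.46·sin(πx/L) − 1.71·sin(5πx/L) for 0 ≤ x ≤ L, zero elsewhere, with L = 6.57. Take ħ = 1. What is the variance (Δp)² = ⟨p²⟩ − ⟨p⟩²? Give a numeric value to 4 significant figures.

3.403

Compute ⟨p⟩ and ⟨p²⟩ separately; (Δp)² = ⟨p²⟩ − ⟨p⟩².
d²/dx² sin(jπx/L) = −(jπ/L)²·sin(jπx/L); on 0 ≤ x ≤ L, ∫sin²(jπx/L) dx = L/2 and ∫sin(jπx/L)·sin(lπx/L) dx = 0 for j ≠ l, so only diagonal terms survive in ∫|φ|² and ∫φ·φ″; ∫φ·φ′ dx = [φ²/2] between the walls = 0.
Normalization: ∫|φ|² dx = 16.608.
⟨p⟩ = 0.0000 and ⟨p²⟩ = 3.4025.
(Δp)² = 3.4025 − (0.0000)² = 3.4025.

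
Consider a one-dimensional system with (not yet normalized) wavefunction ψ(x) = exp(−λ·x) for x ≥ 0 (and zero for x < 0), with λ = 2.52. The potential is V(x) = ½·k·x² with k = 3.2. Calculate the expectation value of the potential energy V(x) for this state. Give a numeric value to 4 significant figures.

0.1260

⟨V⟩ = ∫ V(x)·|ψ|² dx / ∫|ψ|² dx.
Every integrand reduces to terms xʲ·e^(−2λx) on [0, ∞); use ∫₀^∞ xʲ·e^(−2λx) dx = j!/(2λ)^(j+1).
State is unnormalized: ∫|ψ|² dx = 0.19841, and ∫ψ*·V(x)·ψ dx = 0.024995, so ⟨V⟩ = 0.024995 / 0.19841.
⟨V⟩ = 0.12598.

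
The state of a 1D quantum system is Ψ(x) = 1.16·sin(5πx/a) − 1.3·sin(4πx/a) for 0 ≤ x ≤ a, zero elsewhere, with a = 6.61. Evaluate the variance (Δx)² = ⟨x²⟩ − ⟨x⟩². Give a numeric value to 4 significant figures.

Compute ⟨x⟩ and ⟨x²⟩ separately, then (Δx)² = ⟨x²⟩ − ⟨x⟩².
On 0 ≤ x ≤ a (j ≠ l): ∫sin²(jπx/a) dx = a/2, ∫sin(jπx/a)·sin(lπx/a) dx = 0; diagonal moments ∫x·sin²(jπx/a) dx = a²/4, ∫x²·sin²(jπx/a) dx = a³·(1/6 − 1/(4j²π²)); cross terms ∫x·sin(jπx/a)·sin(lπx/a) dx = 0 for j + l even and −4jla²/(π²(j² − l²)²) for j + l odd, ∫x²·sin(jπx/a)·sin(lπx/a) dx = (−1)^(j+l)·4jla³/(π²(j² − l²)²); higher powers the same way via product-to-sum and parts.
Normalization: ∫|Ψ|² dx = 10.033.
⟨x⟩ = 4.6194 and ⟨x²⟩ = 23.136.
(Δx)² = 23.136 − (4.6194)² = 1.7971.

1.797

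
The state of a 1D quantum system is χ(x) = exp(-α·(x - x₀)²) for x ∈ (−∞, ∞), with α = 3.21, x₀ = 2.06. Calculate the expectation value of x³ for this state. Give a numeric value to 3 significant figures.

9.22

⟨x³⟩ = ∫ x³·|χ|² dx / ∫|χ|² dx (integrals over the domain).
Gaussian moments (u = x − x₀): ∫u^(2j)·e^(−2αu²) du = (2j−1)!!/(4α)^j · √(π/(2α)), odd powers integrate to 0; here √(π/(2α)) = 0.69953.
State is unnormalized: ∫|χ|² dx = 0.69953, and ∫χ*·x³·χ dx = 6.4519, so ⟨x³⟩ = 6.4519 / 0.69953.
⟨x³⟩ = 9.2231.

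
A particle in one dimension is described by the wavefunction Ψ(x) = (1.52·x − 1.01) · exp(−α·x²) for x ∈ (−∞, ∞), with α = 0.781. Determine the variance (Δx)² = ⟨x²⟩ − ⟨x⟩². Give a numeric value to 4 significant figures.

Compute ⟨x⟩ and ⟨x²⟩ separately, then (Δx)² = ⟨x²⟩ − ⟨x⟩².
Expand each integrand as polynomial × e^(−2αx²) and use ∫x^(2j)·e^(−2αx²) dx = (2j−1)!!/(4α)^j · √(π/(2α)), odd powers → 0; here √(π/(2α)) = 1.4182.
Normalization: ∫|Ψ|² dx = 2.4955.
⟨x⟩ = -0.55854 and ⟨x²⟩ = 0.58917.
(Δx)² = 0.58917 − (-0.55854)² = 0.27721.

0.2772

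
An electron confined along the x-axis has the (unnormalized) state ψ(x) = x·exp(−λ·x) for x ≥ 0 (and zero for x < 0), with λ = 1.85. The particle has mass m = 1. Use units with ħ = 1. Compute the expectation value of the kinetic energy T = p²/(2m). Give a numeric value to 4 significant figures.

T = −(ħ²/2m) d²/dx², so ⟨T⟩ = −(ħ²/2m) ∫ ψ*·ψ'' dx / ∫|ψ|² dx; with m = 1.
Differentiate x·exp(−λ·x) with the product rule; every integrand then reduces to terms xʲ·e^(−2λx) on [0, ∞), with ∫₀^∞ xʲ·e^(−2λx) dx = j!/(2λ)^(j+1).
State is unnormalized: ∫|ψ|² dx = 0.039484, and ∫ψ*·(−ħ²/2m · ψ'') dx = 0.067568, so ⟨T⟩ = 0.067568 / 0.039484.
⟨T⟩ = 1.7113.

1.711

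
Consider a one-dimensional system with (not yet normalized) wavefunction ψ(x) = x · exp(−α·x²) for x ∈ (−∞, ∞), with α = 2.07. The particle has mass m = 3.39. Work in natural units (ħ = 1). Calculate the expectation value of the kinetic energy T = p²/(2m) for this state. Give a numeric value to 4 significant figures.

T = −(ħ²/2m) d²/dx², so ⟨T⟩ = −(ħ²/2m) ∫ ψ*·ψ'' dx / ∫|ψ|² dx; with m = 3.39.
Expand each integrand as polynomial × e^(−2αx²) and use ∫x^(2j)·e^(−2αx²) dx = (2j−1)!!/(4α)^j · √(π/(2α)), odd powers → 0; here √(π/(2α)) = 0.87111. Differentiate with the product rule, d/dx e^(−αx²) = −2αx·e^(−αx²).
State is unnormalized: ∫|ψ|² dx = 0.10521, and ∫ψ*·(−ħ²/2m · ψ'') dx = 0.096362, so ⟨T⟩ = 0.096362 / 0.10521.
⟨T⟩ = 0.91593.

0.9159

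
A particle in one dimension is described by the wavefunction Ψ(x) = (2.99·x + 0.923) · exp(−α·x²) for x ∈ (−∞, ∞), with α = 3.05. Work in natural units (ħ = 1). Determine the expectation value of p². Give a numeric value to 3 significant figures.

p² Ψ = −ħ² d²Ψ/dx²; ⟨p²⟩ = −ħ² ∫ Ψ*·Ψ'' dx / ∫|Ψ|² dx.
Expand each integrand as polynomial × e^(−2αx²) and use ∫x^(2j)·e^(−2αx²) dx = (2j−1)!!/(4α)^j · √(π/(2α)), odd powers → 0; here √(π/(2α)) = 0.71765. Differentiate with the product rule, d/dx e^(−αx²) = −2αx·e^(−αx²).
State is unnormalized: ∫|Ψ|² dx = 1.1373, and ∫Ψ*·(−ħ² Ψ'') dx = 6.6766, so ⟨p²⟩ = 6.6766 / 1.1373.
⟨p²⟩ = 5.8707.

5.87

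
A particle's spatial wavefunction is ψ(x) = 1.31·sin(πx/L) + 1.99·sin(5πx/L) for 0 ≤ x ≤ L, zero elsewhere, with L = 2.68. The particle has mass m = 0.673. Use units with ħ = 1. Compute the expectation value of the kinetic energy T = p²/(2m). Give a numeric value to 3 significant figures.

T = −(ħ²/2m) d²/dx², so ⟨T⟩ = −(ħ²/2m) ∫ ψ*·ψ'' dx / ∫|ψ|² dx; with m = 0.673.
d²/dx² sin(jπx/L) = −(jπ/L)²·sin(jπx/L); on 0 ≤ x ≤ L, ∫sin²(jπx/L) dx = L/2 and ∫sin(jπx/L)·sin(lπx/L) dx = 0 for j ≠ l, so only diagonal terms survive in ∫|ψ|² and ∫ψ·ψ″; ∫ψ·ψ′ dx = [ψ²/2] between the walls = 0.
State is unnormalized: ∫|ψ|² dx = 7.6061, and ∫ψ*·(−ħ²/2m · ψ'') dx = 137.78, so ⟨T⟩ = 137.78 / 7.6061.
⟨T⟩ = 18.115.

18.1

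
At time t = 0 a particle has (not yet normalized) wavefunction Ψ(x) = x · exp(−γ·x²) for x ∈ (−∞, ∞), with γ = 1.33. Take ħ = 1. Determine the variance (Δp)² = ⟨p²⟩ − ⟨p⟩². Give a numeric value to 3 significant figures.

3.99

Compute ⟨p⟩ and ⟨p²⟩ separately; (Δp)² = ⟨p²⟩ − ⟨p⟩².
Expand each integrand as polynomial × e^(−2γx²) and use ∫x^(2j)·e^(−2γx²) dx = (2j−1)!!/(4γ)^j · √(π/(2γ)), odd powers → 0; here √(π/(2γ)) = 1.0868. Differentiate with the product rule, d/dx e^(−γx²) = −2γx·e^(−γx²).
Normalization: ∫|Ψ|² dx = 0.20428.
⟨p⟩ = 0.0000 and ⟨p²⟩ = 3.9900.
(Δp)² = 3.9900 − (0.0000)² = 3.9900.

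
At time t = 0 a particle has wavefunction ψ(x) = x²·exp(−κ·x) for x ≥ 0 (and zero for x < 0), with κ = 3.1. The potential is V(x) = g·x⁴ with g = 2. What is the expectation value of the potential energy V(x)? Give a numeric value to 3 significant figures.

⟨V⟩ = ∫ V(x)·|ψ|² dx / ∫|ψ|² dx.
Every integrand reduces to terms xʲ·e^(−2κx) on [0, ∞); use ∫₀^∞ xʲ·e^(−2κx) dx = j!/(2κ)^(j+1).
State is unnormalized: ∫|ψ|² dx = 0.0026197, and ∫ψ*·V(x)·ψ dx = 0.0059570, so ⟨V⟩ = 0.0059570 / 0.0026197.
⟨V⟩ = 2.2739.

2.27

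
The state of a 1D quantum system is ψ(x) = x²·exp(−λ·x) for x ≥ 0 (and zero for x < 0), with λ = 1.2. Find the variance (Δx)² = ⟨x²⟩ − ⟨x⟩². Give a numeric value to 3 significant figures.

Compute ⟨x⟩ and ⟨x²⟩ separately, then (Δx)² = ⟨x²⟩ − ⟨x⟩².
Every integrand reduces to terms xʲ·e^(−2λx) on [0, ∞); use ∫₀^∞ xʲ·e^(−2λx) dx = j!/(2λ)^(j+1).
Normalization: ∫|ψ|² dx = 0.30141.
⟨x⟩ = 2.0833 and ⟨x²⟩ = 5.2083.
(Δx)² = 5.2083 − (2.0833)² = 0.86806.

0.868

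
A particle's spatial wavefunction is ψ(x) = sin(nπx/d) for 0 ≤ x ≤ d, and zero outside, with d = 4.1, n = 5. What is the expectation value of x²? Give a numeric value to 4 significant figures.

5.569

⟨x²⟩ = ∫ x²·|ψ|² dx / ∫|ψ|² dx (integrals over the domain).
With sin²θ = (1 − cos2θ)/2 on 0 ≤ x ≤ d: ∫sin²(nπx/d) dx = d/2, ∫x·sin²(nπx/d) dx = d²/4, ∫x²·sin²(nπx/d) dx = d³·(1/6 − 1/(4n²π²)); higher powers xᵏ the same way, integrating xᵏ·cos(2nπx/d) by parts.
State is unnormalized: ∫|ψ|² dx = 2.0500, and ∫ψ*·x²·ψ dx = 11.417, so ⟨x²⟩ = 11.417 / 2.0500.
⟨x²⟩ = 5.5693.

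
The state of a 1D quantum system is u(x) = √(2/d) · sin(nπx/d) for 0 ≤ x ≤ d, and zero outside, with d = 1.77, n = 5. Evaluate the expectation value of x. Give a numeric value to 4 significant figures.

⟨x⟩ = ∫ x·|u|² dx (integrals over the domain).
With sin²θ = (1 − cos2θ)/2 on 0 ≤ x ≤ d: ∫sin²(nπx/d) dx = d/2, ∫x·sin²(nπx/d) dx = d²/4, ∫x²·sin²(nπx/d) dx = d³·(1/6 − 1/(4n²π²)); higher powers xᵏ the same way, integrating xᵏ·cos(2nπx/d) by parts.
⟨x⟩ = 0.88500.

0.8850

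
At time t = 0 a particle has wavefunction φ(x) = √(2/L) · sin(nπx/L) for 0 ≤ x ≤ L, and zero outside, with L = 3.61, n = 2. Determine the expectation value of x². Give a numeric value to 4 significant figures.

4.179

⟨x²⟩ = ∫ x²·|φ|² dx (integrals over the domain).
With sin²θ = (1 − cos2θ)/2 on 0 ≤ x ≤ L: ∫sin²(nπx/L) dx = L/2, ∫x·sin²(nπx/L) dx = L²/4, ∫x²·sin²(nπx/L) dx = L³·(1/6 − 1/(4n²π²)); higher powers xᵏ the same way, integrating xᵏ·cos(2nπx/L) by parts.
⟨x²⟩ = 4.1790.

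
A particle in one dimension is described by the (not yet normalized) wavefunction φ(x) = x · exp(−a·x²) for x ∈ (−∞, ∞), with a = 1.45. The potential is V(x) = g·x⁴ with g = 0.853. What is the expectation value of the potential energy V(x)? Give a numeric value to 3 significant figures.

⟨V⟩ = ∫ V(x)·|φ|² dx / ∫|φ|² dx.
Expand each integrand as polynomial × e^(−2ax²) and use ∫x^(2j)·e^(−2ax²) dx = (2j−1)!!/(4a)^j · √(π/(2a)), odd powers → 0; here √(π/(2a)) = 1.0408.
State is unnormalized: ∫|φ|² dx = 0.17945, and ∫φ*·V(x)·φ dx = 0.068255, so ⟨V⟩ = 0.068255 / 0.17945.
⟨V⟩ = 0.38035.

0.380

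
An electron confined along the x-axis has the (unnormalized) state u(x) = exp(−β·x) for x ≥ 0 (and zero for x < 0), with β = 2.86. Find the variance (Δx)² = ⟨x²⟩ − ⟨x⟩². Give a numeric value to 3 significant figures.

Compute ⟨x⟩ and ⟨x²⟩ separately, then (Δx)² = ⟨x²⟩ − ⟨x⟩².
Every integrand reduces to terms xʲ·e^(−2βx) on [0, ∞); use ∫₀^∞ xʲ·e^(−2βx) dx = j!/(2β)^(j+1).
Normalization: ∫|u|² dx = 0.17483.
⟨x⟩ = 0.17483 and ⟨x²⟩ = 0.061128.
(Δx)² = 0.061128 − (0.17483)² = 0.030564.

0.0306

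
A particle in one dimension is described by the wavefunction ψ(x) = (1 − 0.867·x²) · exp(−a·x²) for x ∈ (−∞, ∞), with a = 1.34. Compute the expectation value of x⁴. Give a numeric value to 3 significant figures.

0.0412

⟨x⁴⟩ = ∫ x⁴·|ψ|² dx / ∫|ψ|² dx (integrals over the domain).
Expand each integrand as polynomial × e^(−2ax²) and use ∫x^(2j)·e^(−2ax²) dx = (2j−1)!!/(4a)^j · √(π/(2a)), odd powers → 0; here √(π/(2a)) = 1.0827.
State is unnormalized: ∫|ψ|² dx = 0.81742, and ∫ψ*·x⁴·ψ dx = 0.033715, so ⟨x⁴⟩ = 0.033715 / 0.81742.
⟨x⁴⟩ = 0.041246.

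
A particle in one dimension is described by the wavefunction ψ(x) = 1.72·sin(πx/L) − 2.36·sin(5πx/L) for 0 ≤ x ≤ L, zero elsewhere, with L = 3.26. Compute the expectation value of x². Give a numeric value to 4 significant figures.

3.271

⟨x²⟩ = ∫ x²·|ψ|² dx / ∫|ψ|² dx (integrals over the domain).
On 0 ≤ x ≤ L (j ≠ l): ∫sin²(jπx/L) dx = L/2, ∫sin(jπx/L)·sin(lπx/L) dx = 0; diagonal moments ∫x·sin²(jπx/L) dx = L²/4, ∫x²·sin²(jπx/L) dx = L³·(1/6 − 1/(4j²π²)); cross terms ∫x·sin(jπx/L)·sin(lπx/L) dx = 0 for j + l even and −4jlL²/(π²(j² − l²)²) for j + l odd, ∫x²·sin(jπx/L)·sin(lπx/L) dx = (−1)^(j+l)·4jlL³/(π²(j² − l²)²); higher powers the same way via product-to-sum and parts.
State is unnormalized: ∫|ψ|² dx = 13.901, and ∫ψ*·x²·ψ dx = 45.462, so ⟨x²⟩ = 45.462 / 13.901.
⟨x²⟩ = 3.2705.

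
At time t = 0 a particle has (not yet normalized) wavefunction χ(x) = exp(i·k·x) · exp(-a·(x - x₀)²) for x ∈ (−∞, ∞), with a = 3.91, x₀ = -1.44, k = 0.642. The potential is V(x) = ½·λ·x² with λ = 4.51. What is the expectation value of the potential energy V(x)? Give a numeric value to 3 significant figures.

⟨V⟩ = ∫ V(x)·|χ|² dx / ∫|χ|² dx.
Gaussian moments (u = x − x₀): ∫u^(2j)·e^(−2au²) du = (2j−1)!!/(4a)^j · √(π/(2a)), odd powers integrate to 0; here √(π/(2a)) = 0.63383.
State is unnormalized: ∫|χ|² dx = 0.63383, and ∫χ*·V(x)·χ dx = 3.0551, so ⟨V⟩ = 3.0551 / 0.63383.
⟨V⟩ = 4.8201.

4.82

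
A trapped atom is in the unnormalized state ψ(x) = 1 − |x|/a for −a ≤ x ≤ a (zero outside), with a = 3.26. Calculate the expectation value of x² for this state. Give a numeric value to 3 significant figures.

⟨x²⟩ = ∫ x²·|ψ|² dx / ∫|ψ|² dx (integrals over the domain).
ψ is even, so ∫ over [−a, a] = 2∫₀ᵃ with ψ = 1 − x/a there: ∫₀ᵃ (1 − x/a)² dx = a/3, ∫₀ᵃ x²(1 − x/a)² dx = a³/30, ∫₀ᵃ x⁴(1 − x/a)² dx = a⁵/105.
State is unnormalized: ∫|ψ|² dx = 2.1733, and ∫ψ*·x²·ψ dx = 2.3097, so ⟨x²⟩ = 2.3097 / 2.1733.
⟨x²⟩ = 1.0628.

1.06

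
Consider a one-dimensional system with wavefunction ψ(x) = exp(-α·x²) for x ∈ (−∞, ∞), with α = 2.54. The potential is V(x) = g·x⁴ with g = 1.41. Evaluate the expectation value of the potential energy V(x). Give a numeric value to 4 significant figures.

⟨V⟩ = ∫ V(x)·|ψ|² dx / ∫|ψ|² dx.
Gaussian moments: ∫x^(2j)·e^(−2αx²) dx = (2j−1)!!/(4α)^j · √(π/(2α)), odd powers integrate to 0; here √(π/(2α)) = 0.78640.
State is unnormalized: ∫|ψ|² dx = 0.78640, and ∫ψ*·V(x)·ψ dx = 0.032225, so ⟨V⟩ = 0.032225 / 0.78640.
⟨V⟩ = 0.040978.

0.04098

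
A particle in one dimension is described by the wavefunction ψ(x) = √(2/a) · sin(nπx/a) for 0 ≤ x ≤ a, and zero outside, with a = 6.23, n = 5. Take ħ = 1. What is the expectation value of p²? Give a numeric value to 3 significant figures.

p² ψ = −ħ² d²ψ/dx²; ⟨p²⟩ = −ħ² ∫ ψ*·ψ'' dx.
d/dx sin(nπx/a) = (nπ/a)·cos(nπx/a) and d²/dx² sin(nπx/a) = −(nπ/a)²·sin(nπx/a); on 0 ≤ x ≤ a, ∫sin²(nπx/a) dx = a/2 and ∫sin(nπx/a)·cos(nπx/a) dx = 0.
⟨p²⟩ = 6.3572.

6.36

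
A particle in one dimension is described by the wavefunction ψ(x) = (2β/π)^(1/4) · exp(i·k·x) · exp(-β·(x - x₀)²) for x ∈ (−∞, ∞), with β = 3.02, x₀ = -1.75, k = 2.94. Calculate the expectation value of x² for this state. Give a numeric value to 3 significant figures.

⟨x²⟩ = ∫ x²·|ψ|² dx (integrals over the domain).
Gaussian moments (u = x − x₀): ∫u^(2j)·e^(−2βu²) du = (2j−1)!!/(4β)^j · √(π/(2β)), odd powers integrate to 0; here √(π/(2β)) = 0.72120.
⟨x²⟩ = 3.1453.

3.15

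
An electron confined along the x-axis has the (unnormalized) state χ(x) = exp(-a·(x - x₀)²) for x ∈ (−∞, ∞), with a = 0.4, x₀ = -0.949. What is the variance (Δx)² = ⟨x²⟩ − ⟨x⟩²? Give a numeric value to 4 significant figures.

0.6250

Compute ⟨x⟩ and ⟨x²⟩ separately, then (Δx)² = ⟨x²⟩ − ⟨x⟩².
Gaussian moments (u = x − x₀): ∫u^(2j)·e^(−2au²) du = (2j−1)!!/(4a)^j · √(π/(2a)), odd powers integrate to 0; here √(π/(2a)) = 1.9817.
Normalization: ∫|χ|² dx = 1.9817.
⟨x⟩ = -0.94900 and ⟨x²⟩ = 1.5256.
(Δx)² = 1.5256 − (-0.94900)² = 0.62500.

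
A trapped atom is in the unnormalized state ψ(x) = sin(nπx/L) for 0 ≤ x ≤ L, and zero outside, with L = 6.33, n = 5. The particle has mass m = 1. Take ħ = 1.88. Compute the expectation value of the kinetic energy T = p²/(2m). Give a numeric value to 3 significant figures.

10.9

T = −(ħ²/2m) d²/dx², so ⟨T⟩ = −(ħ²/2m) ∫ ψ*·ψ'' dx / ∫|ψ|² dx; with m = 1.
d/dx sin(nπx/L) = (nπ/L)·cos(nπx/L) and d²/dx² sin(nπx/L) = −(nπ/L)²·sin(nπx/L); on 0 ≤ x ≤ L, ∫sin²(nπx/L) dx = L/2 and ∫sin(nπx/L)·cos(nπx/L) dx = 0.
State is unnormalized: ∫|ψ|² dx = 3.1650, and ∫ψ*·(−ħ²/2m · ψ'') dx = 34.442, so ⟨T⟩ = 34.442 / 3.1650.
⟨T⟩ = 10.882.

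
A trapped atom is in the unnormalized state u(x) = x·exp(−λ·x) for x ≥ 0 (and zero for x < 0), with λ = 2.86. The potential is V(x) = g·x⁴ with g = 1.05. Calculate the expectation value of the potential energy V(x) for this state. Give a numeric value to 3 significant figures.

⟨V⟩ = ∫ V(x)·|u|² dx / ∫|u|² dx.
Every integrand reduces to terms xʲ·e^(−2λx) on [0, ∞); use ∫₀^∞ xʲ·e^(−2λx) dx = j!/(2λ)^(j+1).
State is unnormalized: ∫|u|² dx = 0.010687, and ∫u*·V(x)·u dx = 0.0037735, so ⟨V⟩ = 0.0037735 / 0.010687.
⟨V⟩ = 0.35311.

0.353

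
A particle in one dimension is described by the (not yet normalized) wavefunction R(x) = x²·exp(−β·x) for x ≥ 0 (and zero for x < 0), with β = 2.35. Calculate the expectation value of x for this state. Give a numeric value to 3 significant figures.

⟨x⟩ = ∫ x·|R|² dx / ∫|R|² dx (integrals over the domain).
Every integrand reduces to terms xʲ·e^(−2βx) on [0, ∞); use ∫₀^∞ xʲ·e^(−2βx) dx = j!/(2β)^(j+1).
State is unnormalized: ∫|R|² dx = 0.010465, and ∫R*·x·R dx = 0.011133, so ⟨x⟩ = 0.011133 / 0.010465.
⟨x⟩ = 1.0638.

1.06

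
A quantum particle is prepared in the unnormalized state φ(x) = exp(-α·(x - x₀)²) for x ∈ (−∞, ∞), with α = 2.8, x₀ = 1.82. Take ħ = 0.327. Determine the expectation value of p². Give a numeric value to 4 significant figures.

p² φ = −ħ² d²φ/dx²; ⟨p²⟩ = −ħ² ∫ φ*·φ'' dx / ∫|φ|² dx.
Gaussian moments (u = x − x₀): ∫u^(2j)·e^(−2αu²) du = (2j−1)!!/(4α)^j · √(π/(2α)), odd powers integrate to 0; here √(π/(2α)) = 0.74900. Derivatives: d/dx e^(−αu²) = −2αu·e^(−αu²), d²/dx² e^(−αu²) = (4α²u² − 2α)·e^(−αu²).
State is unnormalized: ∫|φ|² dx = 0.74900, and ∫φ*·(−ħ² φ'') dx = 0.22425, so ⟨p²⟩ = 0.22425 / 0.74900.
⟨p²⟩ = 0.29940.

0.2994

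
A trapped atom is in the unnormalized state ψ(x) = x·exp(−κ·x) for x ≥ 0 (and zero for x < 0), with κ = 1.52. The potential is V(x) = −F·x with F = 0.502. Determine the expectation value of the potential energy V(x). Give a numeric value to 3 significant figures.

⟨V⟩ = ∫ V(x)·|ψ|² dx / ∫|ψ|² dx.
Every integrand reduces to terms xʲ·e^(−2κx) on [0, ∞); use ∫₀^∞ xʲ·e^(−2κx) dx = j!/(2κ)^(j+1).
State is unnormalized: ∫|ψ|² dx = 0.071188, and ∫ψ*·V(x)·ψ dx = -0.035266, so ⟨V⟩ = -0.035266 / 0.071188.
⟨V⟩ = -0.49539.

-0.495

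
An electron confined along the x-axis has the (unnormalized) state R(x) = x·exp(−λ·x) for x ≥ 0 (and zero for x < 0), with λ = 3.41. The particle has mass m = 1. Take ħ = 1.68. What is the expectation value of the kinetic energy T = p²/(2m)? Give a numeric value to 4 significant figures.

T = −(ħ²/2m) d²/dx², so ⟨T⟩ = −(ħ²/2m) ∫ R*·R'' dx / ∫|R|² dx; with m = 1.
Differentiate x·exp(−λ·x) with the product rule; every integrand then reduces to terms xʲ·e^(−2λx) on [0, ∞), with ∫₀^∞ xʲ·e^(−2λx) dx = j!/(2λ)^(j+1).
State is unnormalized: ∫|R|² dx = 0.0063049, and ∫R*·(−ħ²/2m · R'') dx = 0.10346, so ⟨T⟩ = 0.10346 / 0.0063049.
⟨T⟩ = 16.410.

16.41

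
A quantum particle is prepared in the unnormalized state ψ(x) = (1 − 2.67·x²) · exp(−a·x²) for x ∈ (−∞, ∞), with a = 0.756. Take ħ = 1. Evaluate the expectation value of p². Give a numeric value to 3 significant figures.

p² ψ = −ħ² d²ψ/dx²; ⟨p²⟩ = −ħ² ∫ ψ*·ψ'' dx / ∫|ψ|² dx.
Expand each integrand as polynomial × e^(−2ax²) and use ∫x^(2j)·e^(−2ax²) dx = (2j−1)!!/(4a)^j · √(π/(2a)), odd powers → 0; here √(π/(2a)) = 1.4414. Differentiate with the product rule, d/dx e^(−ax²) = −2ax·e^(−ax²).
State is unnormalized: ∫|ψ|² dx = 2.2672, and ∫ψ*·(−ħ² ψ'') dx = 8.9608, so ⟨p²⟩ = 8.9608 / 2.2672.
⟨p²⟩ = 3.9524.

3.95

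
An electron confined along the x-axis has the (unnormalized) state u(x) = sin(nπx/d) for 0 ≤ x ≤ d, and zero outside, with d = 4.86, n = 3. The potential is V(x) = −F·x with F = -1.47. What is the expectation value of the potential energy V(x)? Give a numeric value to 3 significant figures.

⟨V⟩ = ∫ V(x)·|u|² dx / ∫|u|² dx.
With sin²θ = (1 − cos2θ)/2 on 0 ≤ x ≤ d: ∫sin²(nπx/d) dx = d/2, ∫x·sin²(nπx/d) dx = d²/4, ∫x²·sin²(nπx/d) dx = d³·(1/6 − 1/(4n²π²)); higher powers xᵏ the same way, integrating xᵏ·cos(2nπx/d) by parts.
State is unnormalized: ∫|u|² dx = 2.4300, and ∫u*·V(x)·u dx = 8.6802, so ⟨V⟩ = 8.6802 / 2.4300.
⟨V⟩ = 3.5721.

3.57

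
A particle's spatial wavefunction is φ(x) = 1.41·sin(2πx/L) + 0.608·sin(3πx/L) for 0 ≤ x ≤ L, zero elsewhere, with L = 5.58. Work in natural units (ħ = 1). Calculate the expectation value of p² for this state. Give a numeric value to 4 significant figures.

p² φ = −ħ² d²φ/dx²; ⟨p²⟩ = −ħ² ∫ φ*·φ'' dx / ∫|φ|² dx.
d²/dx² sin(jπx/L) = −(jπ/L)²·sin(jπx/L); on 0 ≤ x ≤ L, ∫sin²(jπx/L) dx = L/2 and ∫sin(jπx/L)·sin(lπx/L) dx = 0 for j ≠ l, so only diagonal terms survive in ∫|φ|² and ∫φ·φ″; ∫φ·φ′ dx = [φ²/2] between the walls = 0.
State is unnormalized: ∫|φ|² dx = 6.5782, and ∫φ*·(−ħ² φ'') dx = 9.9752, so ⟨p²⟩ = 9.9752 / 6.5782.
⟨p²⟩ = 1.5164.

1.516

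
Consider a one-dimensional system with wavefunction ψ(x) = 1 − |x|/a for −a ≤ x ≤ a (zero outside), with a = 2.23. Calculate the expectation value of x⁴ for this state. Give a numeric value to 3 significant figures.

⟨x⁴⟩ = ∫ x⁴·|ψ|² dx / ∫|ψ|² dx (integrals over the domain).
ψ is even, so ∫ over [−a, a] = 2∫₀ᵃ with ψ = 1 − x/a there: ∫₀ᵃ (1 − x/a)² dx = a/3, ∫₀ᵃ x²(1 − x/a)² dx = a³/30, ∫₀ᵃ x⁴(1 − x/a)² dx = a⁵/105.
State is unnormalized: ∫|ψ|² dx = 1.4867, and ∫ψ*·x⁴·ψ dx = 1.0504, so ⟨x⁴⟩ = 1.0504 / 1.4867.
⟨x⁴⟩ = 0.70656.

0.707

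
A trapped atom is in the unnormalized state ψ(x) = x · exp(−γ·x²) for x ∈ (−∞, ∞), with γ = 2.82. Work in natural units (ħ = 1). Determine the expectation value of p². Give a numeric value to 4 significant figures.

8.460

p² ψ = −ħ² d²ψ/dx²; ⟨p²⟩ = −ħ² ∫ ψ*·ψ'' dx / ∫|ψ|² dx.
Expand each integrand as polynomial × e^(−2γx²) and use ∫x^(2j)·e^(−2γx²) dx = (2j−1)!!/(4γ)^j · √(π/(2γ)), odd powers → 0; here √(π/(2γ)) = 0.74634. Differentiate with the product rule, d/dx e^(−γx²) = −2γx·e^(−γx²).
State is unnormalized: ∫|ψ|² dx = 0.066165, and ∫ψ*·(−ħ² ψ'') dx = 0.55975, so ⟨p²⟩ = 0.55975 / 0.066165.
⟨p²⟩ = 8.4600.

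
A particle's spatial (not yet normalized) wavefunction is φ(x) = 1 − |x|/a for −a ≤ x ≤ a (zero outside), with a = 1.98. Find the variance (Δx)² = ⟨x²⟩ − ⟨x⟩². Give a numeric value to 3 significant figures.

0.392

Compute ⟨x⟩ and ⟨x²⟩ separately, then (Δx)² = ⟨x²⟩ − ⟨x⟩².
φ is even, so ∫ over [−a, a] = 2∫₀ᵃ with φ = 1 − x/a there: ∫₀ᵃ (1 − x/a)² dx = a/3, ∫₀ᵃ x²(1 − x/a)² dx = a³/30, ∫₀ᵃ x⁴(1 − x/a)² dx = a⁵/105.
Normalization: ∫|φ|² dx = 1.3200.
⟨x⟩ = 0.0000 and ⟨x²⟩ = 0.39204.
(Δx)² = 0.39204 − (0.0000)² = 0.39204.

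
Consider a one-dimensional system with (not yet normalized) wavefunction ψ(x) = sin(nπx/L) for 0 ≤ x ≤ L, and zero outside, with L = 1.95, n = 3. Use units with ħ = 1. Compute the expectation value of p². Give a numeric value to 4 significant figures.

p² ψ = −ħ² d²ψ/dx²; ⟨p²⟩ = −ħ² ∫ ψ*·ψ'' dx / ∫|ψ|² dx.
d/dx sin(nπx/L) = (nπ/L)·cos(nπx/L) and d²/dx² sin(nπx/L) = −(nπ/L)²·sin(nπx/L); on 0 ≤ x ≤ L, ∫sin²(nπx/L) dx = L/2 and ∫sin(nπx/L)·cos(nπx/L) dx = 0.
State is unnormalized: ∫|ψ|² dx = 0.97500, and ∫ψ*·(−ħ² ψ'') dx = 22.776, so ⟨p²⟩ = 22.776 / 0.97500.
⟨p²⟩ = 23.360.

23.36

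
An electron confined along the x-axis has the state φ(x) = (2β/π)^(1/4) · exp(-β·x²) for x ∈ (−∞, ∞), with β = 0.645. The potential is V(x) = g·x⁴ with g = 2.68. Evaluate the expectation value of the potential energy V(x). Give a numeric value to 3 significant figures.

1.21

⟨V⟩ = ∫ V(x)·|φ|² dx.
Gaussian moments: ∫x^(2j)·e^(−2βx²) dx = (2j−1)!!/(4β)^j · √(π/(2β)), odd powers integrate to 0; here √(π/(2β)) = 1.5606.
⟨V⟩ = 1.2079.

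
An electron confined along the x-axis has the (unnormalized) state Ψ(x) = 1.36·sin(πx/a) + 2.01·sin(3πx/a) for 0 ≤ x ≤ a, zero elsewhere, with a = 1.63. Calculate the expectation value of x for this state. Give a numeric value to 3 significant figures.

0.815

⟨x⟩ = ∫ x·|Ψ|² dx / ∫|Ψ|² dx (integrals over the domain).
On 0 ≤ x ≤ a (j ≠ l): ∫sin²(jπx/a) dx = a/2, ∫sin(jπx/a)·sin(lπx/a) dx = 0; diagonal moments ∫x·sin²(jπx/a) dx = a²/4, ∫x²·sin²(jπx/a) dx = a³·(1/6 − 1/(4j²π²)); cross terms ∫x·sin(jπx/a)·sin(lπx/a) dx = 0 for j + l even and −4jla²/(π²(j² − l²)²) for j + l odd, ∫x²·sin(jπx/a)·sin(lπx/a) dx = (−1)^(j+l)·4jla³/(π²(j² − l²)²); higher powers the same way via product-to-sum and parts.
State is unnormalized: ∫|Ψ|² dx = 4.8001, and ∫Ψ*·x·Ψ dx = 3.9121, so ⟨x⟩ = 3.9121 / 4.8001.
⟨x⟩ = 0.81500.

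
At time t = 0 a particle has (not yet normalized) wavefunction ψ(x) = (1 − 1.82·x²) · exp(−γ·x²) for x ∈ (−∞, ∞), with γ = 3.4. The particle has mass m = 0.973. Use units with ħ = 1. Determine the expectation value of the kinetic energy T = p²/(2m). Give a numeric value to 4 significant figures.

T = −(ħ²/2m) d²/dx², so ⟨T⟩ = −(ħ²/2m) ∫ ψ*·ψ'' dx / ∫|ψ|² dx; with m = 0.973.
Expand each integrand as polynomial × e^(−2γx²) and use ∫x^(2j)·e^(−2γx²) dx = (2j−1)!!/(4γ)^j · √(π/(2γ)), odd powers → 0; here √(π/(2γ)) = 0.67971. Differentiate with the product rule, d/dx e^(−γx²) = −2γx·e^(−γx²).
State is unnormalized: ∫|ψ|² dx = 0.53430, and ∫ψ*·(−ħ²/2m · ψ'') dx = 1.6543, so ⟨T⟩ = 1.6543 / 0.53430.
⟨T⟩ = 3.0962.

3.096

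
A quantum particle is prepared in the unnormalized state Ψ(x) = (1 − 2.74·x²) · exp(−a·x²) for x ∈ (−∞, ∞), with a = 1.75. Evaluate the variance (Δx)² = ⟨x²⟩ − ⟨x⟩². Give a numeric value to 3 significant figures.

0.200

Compute ⟨x⟩ and ⟨x²⟩ separately, then (Δx)² = ⟨x²⟩ − ⟨x⟩².
Expand each integrand as polynomial × e^(−2ax²) and use ∫x^(2j)·e^(−2ax²) dx = (2j−1)!!/(4a)^j · √(π/(2a)), odd powers → 0; here √(π/(2a)) = 0.94742.
Normalization: ∫|Ψ|² dx = 0.64120.
⟨x⟩ = 0.0000 and ⟨x²⟩ = 0.20046.
(Δx)² = 0.20046 − (0.0000)² = 0.20046.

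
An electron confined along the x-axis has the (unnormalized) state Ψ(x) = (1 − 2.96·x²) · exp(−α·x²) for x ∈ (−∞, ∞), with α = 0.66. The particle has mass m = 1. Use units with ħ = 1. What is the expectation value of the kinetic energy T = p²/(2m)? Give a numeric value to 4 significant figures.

T = −(ħ²/2m) d²/dx², so ⟨T⟩ = −(ħ²/2m) ∫ Ψ*·Ψ'' dx / ∫|Ψ|² dx; with m = 1.
Expand each integrand as polynomial × e^(−2αx²) and use ∫x^(2j)·e^(−2αx²) dx = (2j−1)!!/(4α)^j · √(π/(2α)), odd powers → 0; here √(π/(2α)) = 1.5427. Differentiate with the product rule, d/dx e^(−αx²) = −2αx·e^(−αx²).
State is unnormalized: ∫|Ψ|² dx = 3.9014, and ∫Ψ*·(−ħ²/2m · Ψ'') dx = 6.1307, so ⟨T⟩ = 6.1307 / 3.9014.
⟨T⟩ = 1.5714.

1.571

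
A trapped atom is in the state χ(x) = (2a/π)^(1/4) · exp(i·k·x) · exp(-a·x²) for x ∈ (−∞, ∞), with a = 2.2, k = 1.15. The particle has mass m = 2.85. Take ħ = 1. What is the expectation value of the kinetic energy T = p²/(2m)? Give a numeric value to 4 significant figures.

0.6180

T = −(ħ²/2m) d²/dx², so ⟨T⟩ = −(ħ²/2m) ∫ χ*·χ'' dx; with m = 2.85.
Gaussian moments: ∫x^(2j)·e^(−2ax²) dx = (2j−1)!!/(4a)^j · √(π/(2a)), odd powers integrate to 0; here √(π/(2a)) = 0.84498. Derivatives: χ′ = (ik − 2ax)·χ, χ″ = ((ik − 2ax)² − 2a)·χ; the odd-in-x pieces drop out.
⟨T⟩ = 0.61798.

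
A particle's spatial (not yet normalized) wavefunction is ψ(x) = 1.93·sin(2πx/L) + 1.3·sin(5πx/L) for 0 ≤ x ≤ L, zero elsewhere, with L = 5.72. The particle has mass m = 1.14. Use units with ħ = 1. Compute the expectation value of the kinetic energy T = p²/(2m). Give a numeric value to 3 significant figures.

1.40

T = −(ħ²/2m) d²/dx², so ⟨T⟩ = −(ħ²/2m) ∫ ψ*·ψ'' dx / ∫|ψ|² dx; with m = 1.14.
d²/dx² sin(jπx/L) = −(jπ/L)²·sin(jπx/L); on 0 ≤ x ≤ L, ∫sin²(jπx/L) dx = L/2 and ∫sin(jπx/L)·sin(lπx/L) dx = 0 for j ≠ l, so only diagonal terms survive in ∫|ψ|² and ∫ψ·ψ″; ∫ψ·ψ′ dx = [ψ²/2] between the walls = 0.
State is unnormalized: ∫|ψ|² dx = 15.487, and ∫ψ*·(−ħ²/2m · ψ'') dx = 21.625, so ⟨T⟩ = 21.625 / 15.487.
⟨T⟩ = 1.3964.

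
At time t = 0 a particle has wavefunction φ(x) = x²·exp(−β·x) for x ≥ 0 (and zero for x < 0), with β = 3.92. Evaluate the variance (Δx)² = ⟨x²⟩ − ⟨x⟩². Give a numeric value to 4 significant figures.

0.08135

Compute ⟨x⟩ and ⟨x²⟩ separately, then (Δx)² = ⟨x²⟩ − ⟨x⟩².
Every integrand reduces to terms xʲ·e^(−2βx) on [0, ∞); use ∫₀^∞ xʲ·e^(−2βx) dx = j!/(2β)^(j+1).
Normalization: ∫|φ|² dx = 0.00081027.
⟨x⟩ = 0.63776 and ⟨x²⟩ = 0.48808.
(Δx)² = 0.48808 − (0.63776)² = 0.081346.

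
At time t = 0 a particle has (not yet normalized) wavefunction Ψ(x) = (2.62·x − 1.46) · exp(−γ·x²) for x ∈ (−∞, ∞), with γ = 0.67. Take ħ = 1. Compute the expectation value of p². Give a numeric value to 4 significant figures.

p² Ψ = −ħ² d²Ψ/dx²; ⟨p²⟩ = −ħ² ∫ Ψ*·Ψ'' dx / ∫|Ψ|² dx.
Expand each integrand as polynomial × e^(−2γx²) and use ∫x^(2j)·e^(−2γx²) dx = (2j−1)!!/(4γ)^j · √(π/(2γ)), odd powers → 0; here √(π/(2γ)) = 1.5312. Differentiate with the product rule, d/dx e^(−γx²) = −2γx·e^(−γx²).
State is unnormalized: ∫|Ψ|² dx = 7.1857, and ∫Ψ*·(−ħ² Ψ'') dx = 10.070, so ⟨p²⟩ = 10.070 / 7.1857.
⟨p²⟩ = 1.4014.

1.401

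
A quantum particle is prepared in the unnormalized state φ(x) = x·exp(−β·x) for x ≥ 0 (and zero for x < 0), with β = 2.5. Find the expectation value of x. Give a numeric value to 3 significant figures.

⟨x⟩ = ∫ x·|φ|² dx / ∫|φ|² dx (integrals over the domain).
Every integrand reduces to terms xʲ·e^(−2βx) on [0, ∞); use ∫₀^∞ xʲ·e^(−2βx) dx = j!/(2β)^(j+1).
State is unnormalized: ∫|φ|² dx = 0.016000, and ∫φ*·x·φ dx = 0.0096000, so ⟨x⟩ = 0.0096000 / 0.016000.
⟨x⟩ = 0.60000.

0.600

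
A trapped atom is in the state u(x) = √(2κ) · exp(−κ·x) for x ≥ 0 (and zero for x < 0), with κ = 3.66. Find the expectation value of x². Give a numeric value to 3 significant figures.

⟨x²⟩ = ∫ x²·|u|² dx (integrals over the domain).
Every integrand reduces to terms xʲ·e^(−2κx) on [0, ∞); use ∫₀^∞ xʲ·e^(−2κx) dx = j!/(2κ)^(j+1).
⟨x²⟩ = 0.037326.

0.0373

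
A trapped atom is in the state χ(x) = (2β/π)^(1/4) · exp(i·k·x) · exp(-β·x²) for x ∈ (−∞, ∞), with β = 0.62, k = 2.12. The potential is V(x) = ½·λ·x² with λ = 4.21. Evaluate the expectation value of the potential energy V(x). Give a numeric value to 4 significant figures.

0.8488

⟨V⟩ = ∫ V(x)·|χ|² dx.
Gaussian moments: ∫x^(2j)·e^(−2βx²) dx = (2j−1)!!/(4β)^j · √(π/(2β)), odd powers integrate to 0; here √(π/(2β)) = 1.5917.
⟨V⟩ = 0.84879.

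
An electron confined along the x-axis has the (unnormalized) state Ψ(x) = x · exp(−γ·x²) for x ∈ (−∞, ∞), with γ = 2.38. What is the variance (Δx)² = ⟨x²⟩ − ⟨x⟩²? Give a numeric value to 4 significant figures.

Compute ⟨x⟩ and ⟨x²⟩ separately, then (Δx)² = ⟨x²⟩ − ⟨x⟩².
Expand each integrand as polynomial × e^(−2γx²) and use ∫x^(2j)·e^(−2γx²) dx = (2j−1)!!/(4γ)^j · √(π/(2γ)), odd powers → 0; here √(π/(2γ)) = 0.81240.
Normalization: ∫|Ψ|² dx = 0.085336.
⟨x⟩ = 0.0000 and ⟨x²⟩ = 0.31513.
(Δx)² = 0.31513 − (0.0000)² = 0.31513.

0.3151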